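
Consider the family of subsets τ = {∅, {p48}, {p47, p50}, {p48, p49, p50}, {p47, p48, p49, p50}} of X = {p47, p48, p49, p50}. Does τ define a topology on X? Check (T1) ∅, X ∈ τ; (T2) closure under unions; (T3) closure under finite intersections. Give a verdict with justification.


τ is NOT a topology on X.

Axiom (T1): ∅ ∈ τ? Yes; X ∈ τ? Yes.
Axiom (T2/T3): check pairwise unions and intersections of members of τ.
Counterexample for (T2): {p48} ∪ {p47, p50} = {p47, p48, p50} ∉ τ. Therefore τ is NOT a topology.


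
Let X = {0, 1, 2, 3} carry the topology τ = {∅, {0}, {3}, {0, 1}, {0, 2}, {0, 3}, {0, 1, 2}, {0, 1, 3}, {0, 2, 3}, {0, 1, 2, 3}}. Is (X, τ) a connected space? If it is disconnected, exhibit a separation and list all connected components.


(X, τ) is disconnected; components = [{3}, {0, 1, 2}].

Find clopen sets (U ∈ τ with X ∖ U ∈ τ):
  U = ∅, X ∖ U = {0, 1, 2, 3} — both open, so U is clopen.
  U = {3}, X ∖ U = {0, 1, 2} — both open, so U is clopen.
  U = {0, 1, 2}, X ∖ U = {3} — both open, so U is clopen.
  U = {0, 1, 2, 3}, X ∖ U = ∅ — both open, so U is clopen.
Nontrivial clopen(s) exist: e.g. {0, 1, 2}. So (X, τ) is disconnected.
Compute connected components by grouping points that agree on all clopens:
  component: {3}
  component: {0, 1, 2}


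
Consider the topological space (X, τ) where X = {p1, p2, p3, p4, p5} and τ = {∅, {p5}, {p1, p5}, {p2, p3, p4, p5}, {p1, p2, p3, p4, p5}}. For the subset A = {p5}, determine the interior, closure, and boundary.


int(A) = {p5}, cl(A) = {p1, p2, p3, p4, p5}, ∂A = {p1, p2, p3, p4}.

Closed sets in (X, τ) are complements of opens:
  closed(X, τ) = {∅, {p1}, {p2, p3, p4}, {p1, p2, p3, p4}, {p1, p2, p3, p4, p5}}.
int(A) = ⋃ {U ∈ τ : U ⊆ A}. Opens contained in A: ∅, {p5}.
Taking the union of these: int(A) = {p5}.
cl(A) = ⋂ {C closed : A ⊆ C}. Closed sets containing A: {p1, p2, p3, p4, p5}.
Intersecting these: cl(A) = {p1, p2, p3, p4, p5}.
∂A = cl(A) ∖ int(A) = {p1, p2, p3, p4, p5} ∖ {p5} = {p1, p2, p3, p4}.


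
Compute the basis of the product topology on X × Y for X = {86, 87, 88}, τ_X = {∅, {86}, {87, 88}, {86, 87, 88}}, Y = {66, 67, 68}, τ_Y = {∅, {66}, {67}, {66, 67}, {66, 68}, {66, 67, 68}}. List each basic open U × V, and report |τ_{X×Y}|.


Basis B = {∅ × ∅, {86} × {66}, {86} × {67}, {86} × {66, 67}, {86} × {66, 68}, {87, 88} × {66}, {87, 88} × {67}, {86} × {66, 67, 68}, {86, 87, 88} × {66}, {86, 87, 88} × {67}, {87, 88} × {66, 67}, {87, 88} × {66, 68}, {86, 87, 88} × {66, 67}, {86, 87, 88} × {66, 68}, {87, 88} × {66, 67, 68}, {86, 87, 88} × {66, 67, 68}}; |τ_{X×Y}| = 36.

Enumerate products U × V with U ∈ τ_X, V ∈ τ_Y (deduplicated):
  ∅ × ∅ = {} (∅)
  {86} × {66} = {(86,66)}
  {86} × {67} = {(86,67)}
  {86} × {66, 67} = {(86,66), (86,67)}
  {86} × {66, 68} = {(86,66), (86,68)}
  {87, 88} × {66} = {(87,66), (88,66)}
  {87, 88} × {67} = {(87,67), (88,67)}
  {86} × {66, 67, 68} = {(86,66), (86,67), (86,68)}
  {86, 87, 88} × {66} = {(86,66), (87,66), (88,66)}
  {86, 87, 88} × {67} = {(86,67), (87,67), (88,67)}
  {87, 88} × {66, 67} = {(87,66), (87,67), (88,66), (88,67)}
  {87, 88} × {66, 68} = {(87,66), (87,68), (88,66), (88,68)}
  {86, 87, 88} × {66, 67} = {(86,66), (86,67), (87,66), (87,67), (88,66), (88,67)}
  {86, 87, 88} × {66, 68} = {(86,66), (86,68), (87,66), (87,68), (88,66), (88,68)}
  {87, 88} × {66, 67, 68} = {(87,66), (87,67), (87,68), (88,66), (88,67), (88,68)}
  {86, 87, 88} × {66, 67, 68} = {(86,66), (86,67), (86,68), (87,66), (87,67), (87,68), (88,66), (88,67), (88,68)}
These 16 distinct sets form the basis B.
Close under arbitrary unions to get τ_{X×Y}; counting gives |τ_{X×Y}| = 36.


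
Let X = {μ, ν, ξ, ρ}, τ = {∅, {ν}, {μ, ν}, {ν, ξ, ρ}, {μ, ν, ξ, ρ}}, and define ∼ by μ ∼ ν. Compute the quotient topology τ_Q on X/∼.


X/∼ = {[μ=ν], [ξ], [ρ]}; |τ_Q| = 3.

Equivalence classes: [μ=ν], [ξ], [ρ].
Quotient map π: X → X/∼ sends μ ↦ [μ=ν], ν ↦ [μ=ν], ξ ↦ [ξ], ρ ↦ [ρ].
For each subset V ⊆ X/∼, compute π^{-1}(V) ⊆ X and check whether π^{-1}(V) ∈ τ. V is open in τ_Q iff π^{-1}(V) ∈ τ.
  V = {}: π^{-1}(V) = ∅ ∈ τ ✓.
  V = {[μ=ν]}: π^{-1}(V) = {μ, ν} ∈ τ ✓.
  V = {[ξ]}: π^{-1}(V) = {ξ} ∉ τ ✗.
  V = {[μ=ν], [ξ]}: π^{-1}(V) = {μ, ν, ξ} ∉ τ ✗.
  V = {[ρ]}: π^{-1}(V) = {ρ} ∉ τ ✗.
  V = {[μ=ν], [ρ]}: π^{-1}(V) = {μ, ν, ρ} ∉ τ ✗.
  V = {[ξ], [ρ]}: π^{-1}(V) = {ξ, ρ} ∉ τ ✗.
  V = {[μ=ν], [ξ], [ρ]}: π^{-1}(V) = {μ, ν, ξ, ρ} ∈ τ ✓.
Open sets in the quotient: τ_Q = {{}, {[μ=ν]}, {[μ=ν], [ξ], [ρ]}} (3 elements).


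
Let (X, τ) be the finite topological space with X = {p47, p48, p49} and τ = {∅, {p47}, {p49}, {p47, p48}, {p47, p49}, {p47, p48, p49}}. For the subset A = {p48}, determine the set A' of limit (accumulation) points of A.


A' = ∅

For each x ∈ X, list the open sets U ∈ τ with x ∈ U, then check whether U ∩ (A ∖ {x}) ≠ ∅ for every such U.
  x = p47: open {p47} ∋ x has {p47} ∩ (A ∖ {p47}) = ∅, so x is NOT a limit point.
  x = p48: open {p47, p48} ∋ x has {p47, p48} ∩ (A ∖ {p48}) = ∅, so x is NOT a limit point.
  x = p49: open {p49} ∋ x has {p49} ∩ (A ∖ {p49}) = ∅, so x is NOT a limit point.
Collecting: A' = ∅.


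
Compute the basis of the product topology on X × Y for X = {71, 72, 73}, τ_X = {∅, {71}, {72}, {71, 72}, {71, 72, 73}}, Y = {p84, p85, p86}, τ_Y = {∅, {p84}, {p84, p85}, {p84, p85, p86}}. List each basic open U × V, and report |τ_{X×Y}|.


Basis B = {∅ × ∅, {71} × {p84}, {72} × {p84}, {71} × {p84, p85}, {71, 72} × {p84}, {72} × {p84, p85}, {71} × {p84, p85, p86}, {71, 72, 73} × {p84}, {72} × {p84, p85, p86}, {71, 72} × {p84, p85}, {71, 72} × {p84, p85, p86}, {71, 72, 73} × {p84, p85}, {71, 72, 73} × {p84, p85, p86}}; |τ_{X×Y}| = 30.

Enumerate products U × V with U ∈ τ_X, V ∈ τ_Y (deduplicated):
  ∅ × ∅ = {} (∅)
  {71} × {p84} = {(71,p84)}
  {72} × {p84} = {(72,p84)}
  {71} × {p84, p85} = {(71,p84), (71,p85)}
  {71, 72} × {p84} = {(71,p84), (72,p84)}
  {72} × {p84, p85} = {(72,p84), (72,p85)}
  {71} × {p84, p85, p86} = {(71,p84), (71,p85), (71,p86)}
  {71, 72, 73} × {p84} = {(71,p84), (72,p84), (73,p84)}
  {72} × {p84, p85, p86} = {(72,p84), (72,p85), (72,p86)}
  {71, 72} × {p84, p85} = {(71,p84), (71,p85), (72,p84), (72,p85)}
  {71, 72} × {p84, p85, p86} = {(71,p84), (71,p85), (71,p86), (72,p84), (72,p85), (72,p86)}
  {71, 72, 73} × {p84, p85} = {(71,p84), (71,p85), (72,p84), (72,p85), (73,p84), (73,p85)}
  {71, 72, 73} × {p84, p85, p86} = {(71,p84), (71,p85), (71,p86), (72,p84), (72,p85), (72,p86), (73,p84), (73,p85), (73,p86)}
These 13 distinct sets form the basis B.
Close under arbitrary unions to get τ_{X×Y}; counting gives |τ_{X×Y}| = 30.


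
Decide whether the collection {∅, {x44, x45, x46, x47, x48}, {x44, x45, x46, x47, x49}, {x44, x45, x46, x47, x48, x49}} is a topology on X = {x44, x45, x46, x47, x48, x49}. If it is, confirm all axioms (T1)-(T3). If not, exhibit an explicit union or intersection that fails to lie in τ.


τ is NOT a topology on X.

Axiom (T1): ∅ ∈ τ? Yes; X ∈ τ? Yes.
Axiom (T2/T3): check pairwise unions and intersections of members of τ.
Counterexample for (T3): {x44, x45, x46, x47, x48} ∩ {x44, x45, x46, x47, x49} = {x44, x45, x46, x47} ∉ τ. Therefore τ is NOT a topology.


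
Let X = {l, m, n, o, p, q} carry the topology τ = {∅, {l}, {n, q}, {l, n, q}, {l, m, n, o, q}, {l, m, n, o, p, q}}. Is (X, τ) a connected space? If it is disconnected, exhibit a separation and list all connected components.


(X, τ) is connected.

Find clopen sets (U ∈ τ with X ∖ U ∈ τ):
  U = ∅, X ∖ U = {l, m, n, o, p, q} — both open, so U is clopen.
  U = {l, m, n, o, p, q}, X ∖ U = ∅ — both open, so U is clopen.
Only trivial clopens (∅ and X) exist, so (X, τ) is connected.
Compute connected components by grouping points that agree on all clopens:
  component: {l, m, n, o, p, q}


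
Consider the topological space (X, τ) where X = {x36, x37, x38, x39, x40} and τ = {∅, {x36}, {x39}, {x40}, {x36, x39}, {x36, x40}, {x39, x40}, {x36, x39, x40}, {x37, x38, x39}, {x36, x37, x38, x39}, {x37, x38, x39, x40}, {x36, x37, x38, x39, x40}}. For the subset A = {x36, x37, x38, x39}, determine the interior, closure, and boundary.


int(A) = {x36, x37, x38, x39}, cl(A) = {x36, x37, x38, x39}, ∂A = ∅.

Closed sets in (X, τ) are complements of opens:
  closed(X, τ) = {∅, {x36}, {x40}, {x36, x40}, {x37, x38}, {x36, x37, x38}, {x37, x38, x39}, {x37, x38, x40}, {x36, x37, x38, x39}, {x36, x37, x38, x40}, {x37, x38, x39, x40}, {x36, x37, x38, x39, x40}}.
int(A) = ⋃ {U ∈ τ : U ⊆ A}. Opens contained in A: ∅, {x36}, {x39}, {x36, x39}, {x37, x38, x39}, {x36, x37, x38, x39}.
Taking the union of these: int(A) = {x36, x37, x38, x39}.
cl(A) = ⋂ {C closed : A ⊆ C}. Closed sets containing A: {x36, x37, x38, x39}, {x36, x37, x38, x39, x40}.
Intersecting these: cl(A) = {x36, x37, x38, x39}.
∂A = cl(A) ∖ int(A) = {x36, x37, x38, x39} ∖ {x36, x37, x38, x39} = ∅.


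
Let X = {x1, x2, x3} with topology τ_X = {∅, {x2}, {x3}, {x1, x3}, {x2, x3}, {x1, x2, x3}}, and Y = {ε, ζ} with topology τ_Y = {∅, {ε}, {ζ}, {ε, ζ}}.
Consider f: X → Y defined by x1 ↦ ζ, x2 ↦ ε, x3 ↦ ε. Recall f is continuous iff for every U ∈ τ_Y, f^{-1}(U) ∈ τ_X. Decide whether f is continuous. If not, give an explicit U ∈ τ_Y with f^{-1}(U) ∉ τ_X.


f is NOT continuous.

Compute f^{-1}(U) for each U ∈ τ_Y:
  U = ∅: f^{-1}(U) = ∅ ∈ τ_X ✓.
  U = {ε}: f^{-1}(U) = {x2, x3} ∈ τ_X ✓.
  U = {ζ}: f^{-1}(U) = {x1} ∉ τ_X ✗.
  U = {ε, ζ}: f^{-1}(U) = {x1, x2, x3} ∈ τ_X ✓.
Found U = {ζ} with f^{-1}(U) = {x1} not in τ_X. Therefore f is NOT continuous.


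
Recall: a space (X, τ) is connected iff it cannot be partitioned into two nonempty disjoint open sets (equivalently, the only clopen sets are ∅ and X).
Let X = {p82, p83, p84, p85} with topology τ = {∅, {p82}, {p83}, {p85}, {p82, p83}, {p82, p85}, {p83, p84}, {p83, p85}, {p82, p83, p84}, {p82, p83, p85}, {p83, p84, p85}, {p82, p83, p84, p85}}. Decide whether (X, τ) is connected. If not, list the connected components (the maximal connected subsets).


(X, τ) is disconnected; components = [{p82}, {p85}, {p83, p84}].

Find clopen sets (U ∈ τ with X ∖ U ∈ τ):
  U = ∅, X ∖ U = {p82, p83, p84, p85} — both open, so U is clopen.
  U = {p82}, X ∖ U = {p83, p84, p85} — both open, so U is clopen.
  U = {p85}, X ∖ U = {p82, p83, p84} — both open, so U is clopen.
  U = {p82, p85}, X ∖ U = {p83, p84} — both open, so U is clopen.
  U = {p83, p84}, X ∖ U = {p82, p85} — both open, so U is clopen.
  U = {p82, p83, p84}, X ∖ U = {p85} — both open, so U is clopen.
  U = {p83, p84, p85}, X ∖ U = {p82} — both open, so U is clopen.
  U = {p82, p83, p84, p85}, X ∖ U = ∅ — both open, so U is clopen.
Nontrivial clopen(s) exist: e.g. {p83, p84}. So (X, τ) is disconnected.
Compute connected components by grouping points that agree on all clopens:
  component: {p82}
  component: {p85}
  component: {p83, p84}


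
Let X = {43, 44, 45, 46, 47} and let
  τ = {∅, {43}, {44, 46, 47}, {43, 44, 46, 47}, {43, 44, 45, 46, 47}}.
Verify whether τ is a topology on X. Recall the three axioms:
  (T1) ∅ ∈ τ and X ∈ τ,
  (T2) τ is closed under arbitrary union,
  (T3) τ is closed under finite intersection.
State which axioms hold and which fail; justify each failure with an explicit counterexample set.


τ IS a topology on X.

Axiom (T1): ∅ ∈ τ? Yes; X ∈ τ? Yes.
Axiom (T2/T3): check pairwise unions and intersections of members of τ.
All pairwise intersections and unions checked — each lies in τ. Therefore τ satisfies (T1), (T2), (T3): it IS a topology on X.


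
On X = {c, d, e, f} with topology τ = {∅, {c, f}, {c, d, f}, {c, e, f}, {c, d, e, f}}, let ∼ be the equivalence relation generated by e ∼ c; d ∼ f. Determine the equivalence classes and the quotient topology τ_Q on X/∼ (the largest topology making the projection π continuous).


X/∼ = {[c=e], [d=f]}; |τ_Q| = 2.

Equivalence classes: [c=e], [d=f].
Quotient map π: X → X/∼ sends c ↦ [c=e], d ↦ [d=f], e ↦ [c=e], f ↦ [d=f].
For each subset V ⊆ X/∼, compute π^{-1}(V) ⊆ X and check whether π^{-1}(V) ∈ τ. V is open in τ_Q iff π^{-1}(V) ∈ τ.
  V = {}: π^{-1}(V) = ∅ ∈ τ ✓.
  V = {[c=e]}: π^{-1}(V) = {c, e} ∉ τ ✗.
  V = {[d=f]}: π^{-1}(V) = {d, f} ∉ τ ✗.
  V = {[c=e], [d=f]}: π^{-1}(V) = {c, d, e, f} ∈ τ ✓.
Open sets in the quotient: τ_Q = {{}, {[c=e], [d=f]}} (2 elements).


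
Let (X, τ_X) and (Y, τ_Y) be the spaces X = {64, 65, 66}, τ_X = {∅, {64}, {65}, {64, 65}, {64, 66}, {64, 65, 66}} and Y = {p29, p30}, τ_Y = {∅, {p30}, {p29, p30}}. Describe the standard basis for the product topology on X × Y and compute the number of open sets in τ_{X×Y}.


Basis B = {∅ × ∅, {64} × {p30}, {65} × {p30}, {64} × {p29, p30}, {64, 65} × {p30}, {64, 66} × {p30}, {65} × {p29, p30}, {64, 65, 66} × {p30}, {64, 65} × {p29, p30}, {64, 66} × {p29, p30}, {64, 65, 66} × {p29, p30}}; |τ_{X×Y}| = 18.

Enumerate products U × V with U ∈ τ_X, V ∈ τ_Y (deduplicated):
  ∅ × ∅ = {} (∅)
  {64} × {p30} = {(64,p30)}
  {65} × {p30} = {(65,p30)}
  {64} × {p29, p30} = {(64,p29), (64,p30)}
  {64, 65} × {p30} = {(64,p30), (65,p30)}
  {64, 66} × {p30} = {(64,p30), (66,p30)}
  {65} × {p29, p30} = {(65,p29), (65,p30)}
  {64, 65, 66} × {p30} = {(64,p30), (65,p30), (66,p30)}
  {64, 65} × {p29, p30} = {(64,p29), (64,p30), (65,p29), (65,p30)}
  {64, 66} × {p29, p30} = {(64,p29), (64,p30), (66,p29), (66,p30)}
  {64, 65, 66} × {p29, p30} = {(64,p29), (64,p30), (65,p29), (65,p30), (66,p29), (66,p30)}
These 11 distinct sets form the basis B.
Close under arbitrary unions to get τ_{X×Y}; counting gives |τ_{X×Y}| = 18.


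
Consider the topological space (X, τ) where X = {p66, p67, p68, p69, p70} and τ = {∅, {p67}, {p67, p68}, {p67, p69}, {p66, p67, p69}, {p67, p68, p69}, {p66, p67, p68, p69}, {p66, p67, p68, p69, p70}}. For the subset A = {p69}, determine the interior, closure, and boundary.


int(A) = ∅, cl(A) = {p66, p69, p70}, ∂A = {p66, p69, p70}.

Closed sets in (X, τ) are complements of opens:
  closed(X, τ) = {∅, {p70}, {p66, p70}, {p68, p70}, {p66, p68, p70}, {p66, p69, p70}, {p66, p68, p69, p70}, {p66, p67, p68, p69, p70}}.
int(A) = ⋃ {U ∈ τ : U ⊆ A}. Opens contained in A: ∅.
Taking the union of these: int(A) = ∅.
cl(A) = ⋂ {C closed : A ⊆ C}. Closed sets containing A: {p66, p69, p70}, {p66, p68, p69, p70}, {p66, p67, p68, p69, p70}.
Intersecting these: cl(A) = {p66, p69, p70}.
∂A = cl(A) ∖ int(A) = {p66, p69, p70} ∖ ∅ = {p66, p69, p70}.


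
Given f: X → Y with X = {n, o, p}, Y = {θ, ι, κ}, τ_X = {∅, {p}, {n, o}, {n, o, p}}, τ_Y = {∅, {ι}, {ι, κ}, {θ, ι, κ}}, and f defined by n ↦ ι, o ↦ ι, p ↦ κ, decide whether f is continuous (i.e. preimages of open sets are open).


f IS continuous.

Compute f^{-1}(U) for each U ∈ τ_Y:
  U = ∅: f^{-1}(U) = ∅ ∈ τ_X ✓.
  U = {ι}: f^{-1}(U) = {n, o} ∈ τ_X ✓.
  U = {ι, κ}: f^{-1}(U) = {n, o, p} ∈ τ_X ✓.
  U = {θ, ι, κ}: f^{-1}(U) = {n, o, p} ∈ τ_X ✓.
Every preimage lies in τ_X, so f IS continuous.


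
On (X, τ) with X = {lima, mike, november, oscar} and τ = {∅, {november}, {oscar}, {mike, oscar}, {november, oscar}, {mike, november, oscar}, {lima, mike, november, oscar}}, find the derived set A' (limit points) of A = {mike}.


A' = {lima}

For each x ∈ X, list the open sets U ∈ τ with x ∈ U, then check whether U ∩ (A ∖ {x}) ≠ ∅ for every such U.
  x = lima: opens ∋ x are {lima, mike, november, oscar}; each meets A ∖ {lima}, so x IS a limit point.
  x = mike: open {mike, oscar} ∋ x has {mike, oscar} ∩ (A ∖ {mike}) = ∅, so x is NOT a limit point.
  x = november: open {november} ∋ x has {november} ∩ (A ∖ {november}) = ∅, so x is NOT a limit point.
  x = oscar: open {oscar} ∋ x has {oscar} ∩ (A ∖ {oscar}) = ∅, so x is NOT a limit point.
Collecting: A' = {lima}.


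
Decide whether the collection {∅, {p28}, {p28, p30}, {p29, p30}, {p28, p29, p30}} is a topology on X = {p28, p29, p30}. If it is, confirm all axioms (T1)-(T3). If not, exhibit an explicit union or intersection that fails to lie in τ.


τ is NOT a topology on X.

Axiom (T1): ∅ ∈ τ? Yes; X ∈ τ? Yes.
Axiom (T2/T3): check pairwise unions and intersections of members of τ.
Counterexample for (T3): {p28, p30} ∩ {p29, p30} = {p30} ∉ τ. Therefore τ is NOT a topology.


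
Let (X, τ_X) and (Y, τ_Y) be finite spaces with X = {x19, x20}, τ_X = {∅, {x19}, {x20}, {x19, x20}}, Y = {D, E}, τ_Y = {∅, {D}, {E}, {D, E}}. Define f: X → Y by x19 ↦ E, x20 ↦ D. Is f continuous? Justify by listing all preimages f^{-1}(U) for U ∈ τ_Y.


f IS continuous.

Compute f^{-1}(U) for each U ∈ τ_Y:
  U = ∅: f^{-1}(U) = ∅ ∈ τ_X ✓.
  U = {D}: f^{-1}(U) = {x20} ∈ τ_X ✓.
  U = {E}: f^{-1}(U) = {x19} ∈ τ_X ✓.
  U = {D, E}: f^{-1}(U) = {x19, x20} ∈ τ_X ✓.
Every preimage lies in τ_X, so f IS continuous.


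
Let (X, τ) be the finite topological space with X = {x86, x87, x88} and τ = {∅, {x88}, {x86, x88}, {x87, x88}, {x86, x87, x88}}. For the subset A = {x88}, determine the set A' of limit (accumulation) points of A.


A' = {x86, x87}

For each x ∈ X, list the open sets U ∈ τ with x ∈ U, then check whether U ∩ (A ∖ {x}) ≠ ∅ for every such U.
  x = x86: opens ∋ x are {x86, x88}, {x86, x87, x88}; each meets A ∖ {x86}, so x IS a limit point.
  x = x87: opens ∋ x are {x87, x88}, {x86, x87, x88}; each meets A ∖ {x87}, so x IS a limit point.
  x = x88: open {x88} ∋ x has {x88} ∩ (A ∖ {x88}) = ∅, so x is NOT a limit point.
Collecting: A' = {x86, x87}.


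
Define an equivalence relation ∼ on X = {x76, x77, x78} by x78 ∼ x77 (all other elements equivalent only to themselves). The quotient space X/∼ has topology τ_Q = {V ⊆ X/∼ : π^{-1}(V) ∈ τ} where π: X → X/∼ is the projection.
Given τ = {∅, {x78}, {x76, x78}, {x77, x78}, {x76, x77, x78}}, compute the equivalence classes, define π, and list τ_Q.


X/∼ = {[x76], [x77=x78]}; |τ_Q| = 3.

Equivalence classes: [x76], [x77=x78].
Quotient map π: X → X/∼ sends x76 ↦ [x76], x77 ↦ [x77=x78], x78 ↦ [x77=x78].
For each subset V ⊆ X/∼, compute π^{-1}(V) ⊆ X and check whether π^{-1}(V) ∈ τ. V is open in τ_Q iff π^{-1}(V) ∈ τ.
  V = {}: π^{-1}(V) = ∅ ∈ τ ✓.
  V = {[x76]}: π^{-1}(V) = {x76} ∉ τ ✗.
  V = {[x77=x78]}: π^{-1}(V) = {x77, x78} ∈ τ ✓.
  V = {[x76], [x77=x78]}: π^{-1}(V) = {x76, x77, x78} ∈ τ ✓.
Open sets in the quotient: τ_Q = {{}, {[x77=x78]}, {[x76], [x77=x78]}} (3 elements).


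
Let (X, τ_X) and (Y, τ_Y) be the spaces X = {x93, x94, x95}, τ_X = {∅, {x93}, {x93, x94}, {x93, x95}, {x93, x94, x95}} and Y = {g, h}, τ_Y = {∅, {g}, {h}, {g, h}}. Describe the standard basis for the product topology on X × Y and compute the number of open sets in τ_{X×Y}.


Basis B = {∅ × ∅, {x93} × {g}, {x93} × {h}, {x93} × {g, h}, {x93, x94} × {g}, {x93, x95} × {g}, {x93, x94} × {h}, {x93, x95} × {h}, {x93, x94, x95} × {g}, {x93, x94, x95} × {h}, {x93, x94} × {g, h}, {x93, x95} × {g, h}, {x93, x94, x95} × {g, h}}; |τ_{X×Y}| = 25.

Enumerate products U × V with U ∈ τ_X, V ∈ τ_Y (deduplicated):
  ∅ × ∅ = {} (∅)
  {x93} × {g} = {(x93,g)}
  {x93} × {h} = {(x93,h)}
  {x93} × {g, h} = {(x93,g), (x93,h)}
  {x93, x94} × {g} = {(x93,g), (x94,g)}
  {x93, x95} × {g} = {(x93,g), (x95,g)}
  {x93, x94} × {h} = {(x93,h), (x94,h)}
  {x93, x95} × {h} = {(x93,h), (x95,h)}
  {x93, x94, x95} × {g} = {(x93,g), (x94,g), (x95,g)}
  {x93, x94, x95} × {h} = {(x93,h), (x94,h), (x95,h)}
  {x93, x94} × {g, h} = {(x93,g), (x93,h), (x94,g), (x94,h)}
  {x93, x95} × {g, h} = {(x93,g), (x93,h), (x95,g), (x95,h)}
  {x93, x94, x95} × {g, h} = {(x93,g), (x93,h), (x94,g), (x94,h), (x95,g), (x95,h)}
These 13 distinct sets form the basis B.
Close under arbitrary unions to get τ_{X×Y}; counting gives |τ_{X×Y}| = 25.


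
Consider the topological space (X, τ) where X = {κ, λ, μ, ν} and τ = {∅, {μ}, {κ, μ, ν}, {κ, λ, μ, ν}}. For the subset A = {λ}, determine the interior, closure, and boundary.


int(A) = ∅, cl(A) = {λ}, ∂A = {λ}.

Closed sets in (X, τ) are complements of opens:
  closed(X, τ) = {∅, {λ}, {κ, λ, ν}, {κ, λ, μ, ν}}.
int(A) = ⋃ {U ∈ τ : U ⊆ A}. Opens contained in A: ∅.
Taking the union of these: int(A) = ∅.
cl(A) = ⋂ {C closed : A ⊆ C}. Closed sets containing A: {λ}, {κ, λ, ν}, {κ, λ, μ, ν}.
Intersecting these: cl(A) = {λ}.
∂A = cl(A) ∖ int(A) = {λ} ∖ ∅ = {λ}.


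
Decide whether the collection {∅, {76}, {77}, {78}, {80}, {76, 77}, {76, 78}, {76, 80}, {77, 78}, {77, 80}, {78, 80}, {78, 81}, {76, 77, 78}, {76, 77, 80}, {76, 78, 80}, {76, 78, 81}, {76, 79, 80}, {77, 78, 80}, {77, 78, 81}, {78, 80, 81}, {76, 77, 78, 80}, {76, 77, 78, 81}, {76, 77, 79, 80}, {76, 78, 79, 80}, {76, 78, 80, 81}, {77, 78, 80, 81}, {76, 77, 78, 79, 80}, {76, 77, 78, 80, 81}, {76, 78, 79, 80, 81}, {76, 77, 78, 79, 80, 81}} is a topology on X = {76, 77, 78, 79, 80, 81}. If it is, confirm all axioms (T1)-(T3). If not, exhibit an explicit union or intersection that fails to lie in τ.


τ IS a topology on X.

Axiom (T1): ∅ ∈ τ? Yes; X ∈ τ? Yes.
Axiom (T2/T3): check pairwise unions and intersections of members of τ.
All pairwise intersections and unions checked — each lies in τ. Therefore τ satisfies (T1), (T2), (T3): it IS a topology on X.


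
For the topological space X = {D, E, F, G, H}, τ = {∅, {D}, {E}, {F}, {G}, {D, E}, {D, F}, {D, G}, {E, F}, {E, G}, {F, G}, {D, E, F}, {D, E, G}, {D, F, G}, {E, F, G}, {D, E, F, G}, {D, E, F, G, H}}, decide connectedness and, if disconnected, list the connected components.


(X, τ) is connected.

Find clopen sets (U ∈ τ with X ∖ U ∈ τ):
  U = ∅, X ∖ U = {D, E, F, G, H} — both open, so U is clopen.
  U = {D, E, F, G, H}, X ∖ U = ∅ — both open, so U is clopen.
Only trivial clopens (∅ and X) exist, so (X, τ) is connected.
Compute connected components by grouping points that agree on all clopens:
  component: {D, E, F, G, H}


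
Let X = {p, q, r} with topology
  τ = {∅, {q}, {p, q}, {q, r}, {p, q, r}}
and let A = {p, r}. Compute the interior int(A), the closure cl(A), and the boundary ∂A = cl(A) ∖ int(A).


int(A) = ∅, cl(A) = {p, r}, ∂A = {p, r}.

Closed sets in (X, τ) are complements of opens:
  closed(X, τ) = {∅, {p}, {r}, {p, r}, {p, q, r}}.
int(A) = ⋃ {U ∈ τ : U ⊆ A}. Opens contained in A: ∅.
Taking the union of these: int(A) = ∅.
cl(A) = ⋂ {C closed : A ⊆ C}. Closed sets containing A: {p, r}, {p, q, r}.
Intersecting these: cl(A) = {p, r}.
∂A = cl(A) ∖ int(A) = {p, r} ∖ ∅ = {p, r}.


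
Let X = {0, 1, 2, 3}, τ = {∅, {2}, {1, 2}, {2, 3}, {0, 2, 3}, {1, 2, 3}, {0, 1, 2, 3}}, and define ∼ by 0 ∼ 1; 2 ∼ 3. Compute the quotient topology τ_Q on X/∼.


X/∼ = {[0=1], [2=3]}; |τ_Q| = 3.

Equivalence classes: [0=1], [2=3].
Quotient map π: X → X/∼ sends 0 ↦ [0=1], 1 ↦ [0=1], 2 ↦ [2=3], 3 ↦ [2=3].
For each subset V ⊆ X/∼, compute π^{-1}(V) ⊆ X and check whether π^{-1}(V) ∈ τ. V is open in τ_Q iff π^{-1}(V) ∈ τ.
  V = {}: π^{-1}(V) = ∅ ∈ τ ✓.
  V = {[0=1]}: π^{-1}(V) = {0, 1} ∉ τ ✗.
  V = {[2=3]}: π^{-1}(V) = {2, 3} ∈ τ ✓.
  V = {[0=1], [2=3]}: π^{-1}(V) = {0, 1, 2, 3} ∈ τ ✓.
Open sets in the quotient: τ_Q = {{}, {[2=3]}, {[0=1], [2=3]}} (3 elements).


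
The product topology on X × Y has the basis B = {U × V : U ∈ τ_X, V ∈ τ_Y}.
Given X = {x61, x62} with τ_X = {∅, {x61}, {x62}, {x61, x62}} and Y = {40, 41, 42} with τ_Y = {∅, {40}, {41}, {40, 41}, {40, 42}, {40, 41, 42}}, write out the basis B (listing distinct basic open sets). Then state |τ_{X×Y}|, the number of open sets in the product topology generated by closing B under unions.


Basis B = {∅ × ∅, {x61} × {40}, {x61} × {41}, {x62} × {40}, {x62} × {41}, {x61} × {40, 41}, {x61} × {40, 42}, {x61, x62} × {40}, {x61, x62} × {41}, {x62} × {40, 41}, {x62} × {40, 42}, {x61} × {40, 41, 42}, {x62} × {40, 41, 42}, {x61, x62} × {40, 41}, {x61, x62} × {40, 42}, {x61, x62} × {40, 41, 42}}; |τ_{X×Y}| = 36.

Enumerate products U × V with U ∈ τ_X, V ∈ τ_Y (deduplicated):
  ∅ × ∅ = {} (∅)
  {x61} × {40} = {(x61,40)}
  {x61} × {41} = {(x61,41)}
  {x62} × {40} = {(x62,40)}
  {x62} × {41} = {(x62,41)}
  {x61} × {40, 41} = {(x61,40), (x61,41)}
  {x61} × {40, 42} = {(x61,40), (x61,42)}
  {x61, x62} × {40} = {(x61,40), (x62,40)}
  {x61, x62} × {41} = {(x61,41), (x62,41)}
  {x62} × {40, 41} = {(x62,40), (x62,41)}
  {x62} × {40, 42} = {(x62,40), (x62,42)}
  {x61} × {40, 41, 42} = {(x61,40), (x61,41), (x61,42)}
  {x62} × {40, 41, 42} = {(x62,40), (x62,41), (x62,42)}
  {x61, x62} × {40, 41} = {(x61,40), (x61,41), (x62,40), (x62,41)}
  {x61, x62} × {40, 42} = {(x61,40), (x61,42), (x62,40), (x62,42)}
  {x61, x62} × {40, 41, 42} = {(x61,40), (x61,41), (x61,42), (x62,40), (x62,41), (x62,42)}
These 16 distinct sets form the basis B.
Close under arbitrary unions to get τ_{X×Y}; counting gives |τ_{X×Y}| = 36.


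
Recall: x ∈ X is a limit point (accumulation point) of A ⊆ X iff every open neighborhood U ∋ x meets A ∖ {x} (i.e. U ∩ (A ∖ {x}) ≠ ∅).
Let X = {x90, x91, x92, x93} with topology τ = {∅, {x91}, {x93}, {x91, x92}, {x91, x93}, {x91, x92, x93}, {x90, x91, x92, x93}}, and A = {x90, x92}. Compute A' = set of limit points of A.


A' = {x90}

For each x ∈ X, list the open sets U ∈ τ with x ∈ U, then check whether U ∩ (A ∖ {x}) ≠ ∅ for every such U.
  x = x90: opens ∋ x are {x90, x91, x92, x93}; each meets A ∖ {x90}, so x IS a limit point.
  x = x91: open {x91} ∋ x has {x91} ∩ (A ∖ {x91}) = ∅, so x is NOT a limit point.
  x = x92: open {x91, x92} ∋ x has {x91, x92} ∩ (A ∖ {x92}) = ∅, so x is NOT a limit point.
  x = x93: open {x93} ∋ x has {x93} ∩ (A ∖ {x93}) = ∅, so x is NOT a limit point.
Collecting: A' = {x90}.


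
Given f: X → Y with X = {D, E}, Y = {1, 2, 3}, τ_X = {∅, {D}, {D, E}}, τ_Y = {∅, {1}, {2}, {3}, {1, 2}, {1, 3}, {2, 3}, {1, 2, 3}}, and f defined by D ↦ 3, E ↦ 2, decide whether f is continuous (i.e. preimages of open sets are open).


f is NOT continuous.

Compute f^{-1}(U) for each U ∈ τ_Y:
  U = ∅: f^{-1}(U) = ∅ ∈ τ_X ✓.
  U = {1}: f^{-1}(U) = ∅ ∈ τ_X ✓.
  U = {2}: f^{-1}(U) = {E} ∉ τ_X ✗.
  U = {3}: f^{-1}(U) = {D} ∈ τ_X ✓.
  U = {1, 2}: f^{-1}(U) = {E} ∉ τ_X ✗.
  U = {1, 3}: f^{-1}(U) = {D} ∈ τ_X ✓.
  U = {2, 3}: f^{-1}(U) = {D, E} ∈ τ_X ✓.
  U = {1, 2, 3}: f^{-1}(U) = {D, E} ∈ τ_X ✓.
Found U = {2} with f^{-1}(U) = {E} not in τ_X. Therefore f is NOT continuous.


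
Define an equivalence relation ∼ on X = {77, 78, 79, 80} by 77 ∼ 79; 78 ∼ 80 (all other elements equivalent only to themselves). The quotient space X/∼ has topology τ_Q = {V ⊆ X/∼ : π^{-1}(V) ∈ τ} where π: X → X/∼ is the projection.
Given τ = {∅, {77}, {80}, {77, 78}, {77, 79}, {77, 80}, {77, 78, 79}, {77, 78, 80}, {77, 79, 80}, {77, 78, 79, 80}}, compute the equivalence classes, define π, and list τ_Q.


X/∼ = {[77=79], [78=80]}; |τ_Q| = 3.

Equivalence classes: [77=79], [78=80].
Quotient map π: X → X/∼ sends 77 ↦ [77=79], 78 ↦ [78=80], 79 ↦ [77=79], 80 ↦ [78=80].
For each subset V ⊆ X/∼, compute π^{-1}(V) ⊆ X and check whether π^{-1}(V) ∈ τ. V is open in τ_Q iff π^{-1}(V) ∈ τ.
  V = {}: π^{-1}(V) = ∅ ∈ τ ✓.
  V = {[77=79]}: π^{-1}(V) = {77, 79} ∈ τ ✓.
  V = {[78=80]}: π^{-1}(V) = {78, 80} ∉ τ ✗.
  V = {[77=79], [78=80]}: π^{-1}(V) = {77, 78, 79, 80} ∈ τ ✓.
Open sets in the quotient: τ_Q = {{}, {[77=79]}, {[77=79], [78=80]}} (3 elements).


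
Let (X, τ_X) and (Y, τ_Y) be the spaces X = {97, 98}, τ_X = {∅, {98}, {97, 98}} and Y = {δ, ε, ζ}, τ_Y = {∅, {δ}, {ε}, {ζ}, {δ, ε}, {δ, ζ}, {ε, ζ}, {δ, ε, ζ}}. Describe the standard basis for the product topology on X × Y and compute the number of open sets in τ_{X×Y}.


Basis B = {∅ × ∅, {98} × {δ}, {98} × {ε}, {98} × {ζ}, {97, 98} × {δ}, {97, 98} × {ε}, {97, 98} × {ζ}, {98} × {δ, ε}, {98} × {δ, ζ}, {98} × {ε, ζ}, {98} × {δ, ε, ζ}, {97, 98} × {δ, ε}, {97, 98} × {δ, ζ}, {97, 98} × {ε, ζ}, {97, 98} × {δ, ε, ζ}}; |τ_{X×Y}| = 27.

Enumerate products U × V with U ∈ τ_X, V ∈ τ_Y (deduplicated):
  ∅ × ∅ = {} (∅)
  {98} × {δ} = {(98,δ)}
  {98} × {ε} = {(98,ε)}
  {98} × {ζ} = {(98,ζ)}
  {97, 98} × {δ} = {(97,δ), (98,δ)}
  {97, 98} × {ε} = {(97,ε), (98,ε)}
  {97, 98} × {ζ} = {(97,ζ), (98,ζ)}
  {98} × {δ, ε} = {(98,δ), (98,ε)}
  {98} × {δ, ζ} = {(98,δ), (98,ζ)}
  {98} × {ε, ζ} = {(98,ε), (98,ζ)}
  {98} × {δ, ε, ζ} = {(98,δ), (98,ε), (98,ζ)}
  {97, 98} × {δ, ε} = {(97,δ), (97,ε), (98,δ), (98,ε)}
  {97, 98} × {δ, ζ} = {(97,δ), (97,ζ), (98,δ), (98,ζ)}
  {97, 98} × {ε, ζ} = {(97,ε), (97,ζ), (98,ε), (98,ζ)}
  {97, 98} × {δ, ε, ζ} = {(97,δ), (97,ε), (97,ζ), (98,δ), (98,ε), (98,ζ)}
These 15 distinct sets form the basis B.
Close under arbitrary unions to get τ_{X×Y}; counting gives |τ_{X×Y}| = 27.


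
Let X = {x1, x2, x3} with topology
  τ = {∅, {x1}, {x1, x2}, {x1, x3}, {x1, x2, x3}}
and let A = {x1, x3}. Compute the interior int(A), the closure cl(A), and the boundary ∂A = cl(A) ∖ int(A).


int(A) = {x1, x3}, cl(A) = {x1, x2, x3}, ∂A = {x2}.

Closed sets in (X, τ) are complements of opens:
  closed(X, τ) = {∅, {x2}, {x3}, {x2, x3}, {x1, x2, x3}}.
int(A) = ⋃ {U ∈ τ : U ⊆ A}. Opens contained in A: ∅, {x1}, {x1, x3}.
Taking the union of these: int(A) = {x1, x3}.
cl(A) = ⋂ {C closed : A ⊆ C}. Closed sets containing A: {x1, x2, x3}.
Intersecting these: cl(A) = {x1, x2, x3}.
∂A = cl(A) ∖ int(A) = {x1, x2, x3} ∖ {x1, x3} = {x2}.


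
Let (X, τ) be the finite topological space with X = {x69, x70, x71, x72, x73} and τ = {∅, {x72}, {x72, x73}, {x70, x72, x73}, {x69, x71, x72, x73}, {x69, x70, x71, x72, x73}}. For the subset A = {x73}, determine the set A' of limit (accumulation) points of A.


A' = {x69, x70, x71}

For each x ∈ X, list the open sets U ∈ τ with x ∈ U, then check whether U ∩ (A ∖ {x}) ≠ ∅ for every such U.
  x = x69: opens ∋ x are {x69, x71, x72, x73}, {x69, x70, x71, x72, x73}; each meets A ∖ {x69}, so x IS a limit point.
  x = x70: opens ∋ x are {x70, x72, x73}, {x69, x70, x71, x72, x73}; each meets A ∖ {x70}, so x IS a limit point.
  x = x71: opens ∋ x are {x69, x71, x72, x73}, {x69, x70, x71, x72, x73}; each meets A ∖ {x71}, so x IS a limit point.
  x = x72: open {x72} ∋ x has {x72} ∩ (A ∖ {x72}) = ∅, so x is NOT a limit point.
  x = x73: open {x72, x73} ∋ x has {x72, x73} ∩ (A ∖ {x73}) = ∅, so x is NOT a limit point.
Collecting: A' = {x69, x70, x71}.


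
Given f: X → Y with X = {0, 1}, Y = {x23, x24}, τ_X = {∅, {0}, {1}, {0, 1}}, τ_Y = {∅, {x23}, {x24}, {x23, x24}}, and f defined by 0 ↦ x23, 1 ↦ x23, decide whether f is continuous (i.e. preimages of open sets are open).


f IS continuous.

Compute f^{-1}(U) for each U ∈ τ_Y:
  U = ∅: f^{-1}(U) = ∅ ∈ τ_X ✓.
  U = {x23}: f^{-1}(U) = {0, 1} ∈ τ_X ✓.
  U = {x24}: f^{-1}(U) = ∅ ∈ τ_X ✓.
  U = {x23, x24}: f^{-1}(U) = {0, 1} ∈ τ_X ✓.
Every preimage lies in τ_X, so f IS continuous.


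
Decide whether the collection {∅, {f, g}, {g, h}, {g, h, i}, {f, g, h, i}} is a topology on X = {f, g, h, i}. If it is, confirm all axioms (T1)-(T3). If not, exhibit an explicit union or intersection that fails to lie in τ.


τ is NOT a topology on X.

Axiom (T1): ∅ ∈ τ? Yes; X ∈ τ? Yes.
Axiom (T2/T3): check pairwise unions and intersections of members of τ.
Counterexample for (T3): {f, g} ∩ {g, h} = {g} ∉ τ. Therefore τ is NOT a topology.


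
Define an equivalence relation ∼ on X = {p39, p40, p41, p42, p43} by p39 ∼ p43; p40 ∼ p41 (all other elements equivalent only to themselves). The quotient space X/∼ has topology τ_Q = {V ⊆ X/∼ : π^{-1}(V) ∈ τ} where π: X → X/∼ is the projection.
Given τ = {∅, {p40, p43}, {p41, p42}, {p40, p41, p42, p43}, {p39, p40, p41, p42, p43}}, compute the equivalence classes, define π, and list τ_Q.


X/∼ = {[p39=p43], [p40=p41], [p42]}; |τ_Q| = 2.

Equivalence classes: [p39=p43], [p40=p41], [p42].
Quotient map π: X → X/∼ sends p39 ↦ [p39=p43], p40 ↦ [p40=p41], p41 ↦ [p40=p41], p42 ↦ [p42], p43 ↦ [p39=p43].
For each subset V ⊆ X/∼, compute π^{-1}(V) ⊆ X and check whether π^{-1}(V) ∈ τ. V is open in τ_Q iff π^{-1}(V) ∈ τ.
  V = {}: π^{-1}(V) = ∅ ∈ τ ✓.
  V = {[p39=p43]}: π^{-1}(V) = {p39, p43} ∉ τ ✗.
  V = {[p40=p41]}: π^{-1}(V) = {p40, p41} ∉ τ ✗.
  V = {[p39=p43], [p40=p41]}: π^{-1}(V) = {p39, p40, p41, p43} ∉ τ ✗.
  V = {[p42]}: π^{-1}(V) = {p42} ∉ τ ✗.
  V = {[p39=p43], [p42]}: π^{-1}(V) = {p39, p42, p43} ∉ τ ✗.
  V = {[p40=p41], [p42]}: π^{-1}(V) = {p40, p41, p42} ∉ τ ✗.
  V = {[p39=p43], [p40=p41], [p42]}: π^{-1}(V) = {p39, p40, p41, p42, p43} ∈ τ ✓.
Open sets in the quotient: τ_Q = {{}, {[p39=p43], [p40=p41], [p42]}} (2 elements).


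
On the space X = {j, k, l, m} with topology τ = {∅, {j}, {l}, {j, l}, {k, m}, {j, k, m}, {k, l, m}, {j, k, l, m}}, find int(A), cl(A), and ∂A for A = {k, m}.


int(A) = {k, m}, cl(A) = {k, m}, ∂A = ∅.

Closed sets in (X, τ) are complements of opens:
  closed(X, τ) = {∅, {j}, {l}, {j, l}, {k, m}, {j, k, m}, {k, l, m}, {j, k, l, m}}.
int(A) = ⋃ {U ∈ τ : U ⊆ A}. Opens contained in A: ∅, {k, m}.
Taking the union of these: int(A) = {k, m}.
cl(A) = ⋂ {C closed : A ⊆ C}. Closed sets containing A: {k, m}, {j, k, m}, {k, l, m}, {j, k, l, m}.
Intersecting these: cl(A) = {k, m}.
∂A = cl(A) ∖ int(A) = {k, m} ∖ {k, m} = ∅.


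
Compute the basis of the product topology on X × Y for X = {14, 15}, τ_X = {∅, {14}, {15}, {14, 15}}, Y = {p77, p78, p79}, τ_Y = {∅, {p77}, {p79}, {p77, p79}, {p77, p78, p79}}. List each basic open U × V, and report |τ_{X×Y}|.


Basis B = {∅ × ∅, {14} × {p77}, {14} × {p79}, {15} × {p77}, {15} × {p79}, {14} × {p77, p79}, {14, 15} × {p77}, {14, 15} × {p79}, {15} × {p77, p79}, {14} × {p77, p78, p79}, {15} × {p77, p78, p79}, {14, 15} × {p77, p79}, {14, 15} × {p77, p78, p79}}; |τ_{X×Y}| = 25.

Enumerate products U × V with U ∈ τ_X, V ∈ τ_Y (deduplicated):
  ∅ × ∅ = {} (∅)
  {14} × {p77} = {(14,p77)}
  {14} × {p79} = {(14,p79)}
  {15} × {p77} = {(15,p77)}
  {15} × {p79} = {(15,p79)}
  {14} × {p77, p79} = {(14,p77), (14,p79)}
  {14, 15} × {p77} = {(14,p77), (15,p77)}
  {14, 15} × {p79} = {(14,p79), (15,p79)}
  {15} × {p77, p79} = {(15,p77), (15,p79)}
  {14} × {p77, p78, p79} = {(14,p77), (14,p78), (14,p79)}
  {15} × {p77, p78, p79} = {(15,p77), (15,p78), (15,p79)}
  {14, 15} × {p77, p79} = {(14,p77), (14,p79), (15,p77), (15,p79)}
  {14, 15} × {p77, p78, p79} = {(14,p77), (14,p78), (14,p79), (15,p77), (15,p78), (15,p79)}
These 13 distinct sets form the basis B.
Close under arbitrary unions to get τ_{X×Y}; counting gives |τ_{X×Y}| = 25.


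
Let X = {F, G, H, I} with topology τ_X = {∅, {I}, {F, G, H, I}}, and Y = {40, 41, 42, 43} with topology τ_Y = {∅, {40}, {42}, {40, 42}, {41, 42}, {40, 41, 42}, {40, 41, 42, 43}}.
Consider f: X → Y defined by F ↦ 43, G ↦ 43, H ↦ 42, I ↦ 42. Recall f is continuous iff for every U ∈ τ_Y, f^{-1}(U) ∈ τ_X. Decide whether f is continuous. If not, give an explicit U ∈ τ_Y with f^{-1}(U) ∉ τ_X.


f is NOT continuous.

Compute f^{-1}(U) for each U ∈ τ_Y:
  U = ∅: f^{-1}(U) = ∅ ∈ τ_X ✓.
  U = {40}: f^{-1}(U) = ∅ ∈ τ_X ✓.
  U = {42}: f^{-1}(U) = {H, I} ∉ τ_X ✗.
  U = {40, 42}: f^{-1}(U) = {H, I} ∉ τ_X ✗.
  U = {41, 42}: f^{-1}(U) = {H, I} ∉ τ_X ✗.
  U = {40, 41, 42}: f^{-1}(U) = {H, I} ∉ τ_X ✗.
  U = {40, 41, 42, 43}: f^{-1}(U) = {F, G, H, I} ∈ τ_X ✓.
Found U = {42} with f^{-1}(U) = {H, I} not in τ_X. Therefore f is NOT continuous.


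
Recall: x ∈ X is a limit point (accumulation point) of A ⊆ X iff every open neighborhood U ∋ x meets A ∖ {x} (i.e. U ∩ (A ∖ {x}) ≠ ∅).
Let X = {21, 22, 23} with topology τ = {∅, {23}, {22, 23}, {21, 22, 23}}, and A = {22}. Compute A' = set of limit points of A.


A' = {21}

For each x ∈ X, list the open sets U ∈ τ with x ∈ U, then check whether U ∩ (A ∖ {x}) ≠ ∅ for every such U.
  x = 21: opens ∋ x are {21, 22, 23}; each meets A ∖ {21}, so x IS a limit point.
  x = 22: open {22, 23} ∋ x has {22, 23} ∩ (A ∖ {22}) = ∅, so x is NOT a limit point.
  x = 23: open {23} ∋ x has {23} ∩ (A ∖ {23}) = ∅, so x is NOT a limit point.
Collecting: A' = {21}.


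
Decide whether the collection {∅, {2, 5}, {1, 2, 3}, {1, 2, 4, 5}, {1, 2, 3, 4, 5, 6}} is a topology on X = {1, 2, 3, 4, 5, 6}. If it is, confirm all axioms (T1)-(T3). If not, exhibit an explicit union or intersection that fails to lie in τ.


τ is NOT a topology on X.

Axiom (T1): ∅ ∈ τ? Yes; X ∈ τ? Yes.
Axiom (T2/T3): check pairwise unions and intersections of members of τ.
Counterexample for (T3): {2, 5} ∩ {1, 2, 3} = {2} ∉ τ. Therefore τ is NOT a topology.


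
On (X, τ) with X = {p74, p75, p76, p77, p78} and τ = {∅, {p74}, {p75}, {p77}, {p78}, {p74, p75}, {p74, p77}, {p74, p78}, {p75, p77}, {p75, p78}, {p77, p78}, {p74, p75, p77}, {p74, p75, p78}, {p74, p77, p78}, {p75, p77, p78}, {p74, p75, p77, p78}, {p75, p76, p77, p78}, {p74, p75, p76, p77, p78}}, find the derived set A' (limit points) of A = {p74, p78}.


A' = {p76}

For each x ∈ X, list the open sets U ∈ τ with x ∈ U, then check whether U ∩ (A ∖ {x}) ≠ ∅ for every such U.
  x = p74: open {p74} ∋ x has {p74} ∩ (A ∖ {p74}) = ∅, so x is NOT a limit point.
  x = p75: open {p75} ∋ x has {p75} ∩ (A ∖ {p75}) = ∅, so x is NOT a limit point.
  x = p76: opens ∋ x are {p75, p76, p77, p78}, {p74, p75, p76, p77, p78}; each meets A ∖ {p76}, so x IS a limit point.
  x = p77: open {p77} ∋ x has {p77} ∩ (A ∖ {p77}) = ∅, so x is NOT a limit point.
  x = p78: open {p78} ∋ x has {p78} ∩ (A ∖ {p78}) = ∅, so x is NOT a limit point.
Collecting: A' = {p76}.


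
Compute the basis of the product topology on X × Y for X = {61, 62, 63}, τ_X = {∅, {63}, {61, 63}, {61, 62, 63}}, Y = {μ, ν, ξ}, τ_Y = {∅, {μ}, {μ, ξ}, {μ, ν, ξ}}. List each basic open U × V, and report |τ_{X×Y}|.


Basis B = {∅ × ∅, {63} × {μ}, {61, 63} × {μ}, {63} × {μ, ξ}, {61, 62, 63} × {μ}, {63} × {μ, ν, ξ}, {61, 63} × {μ, ξ}, {61, 63} × {μ, ν, ξ}, {61, 62, 63} × {μ, ξ}, {61, 62, 63} × {μ, ν, ξ}}; |τ_{X×Y}| = 20.

Enumerate products U × V with U ∈ τ_X, V ∈ τ_Y (deduplicated):
  ∅ × ∅ = {} (∅)
  {63} × {μ} = {(63,μ)}
  {61, 63} × {μ} = {(61,μ), (63,μ)}
  {63} × {μ, ξ} = {(63,μ), (63,ξ)}
  {61, 62, 63} × {μ} = {(61,μ), (62,μ), (63,μ)}
  {63} × {μ, ν, ξ} = {(63,μ), (63,ν), (63,ξ)}
  {61, 63} × {μ, ξ} = {(61,μ), (61,ξ), (63,μ), (63,ξ)}
  {61, 63} × {μ, ν, ξ} = {(61,μ), (61,ν), (61,ξ), (63,μ), (63,ν), (63,ξ)}
  {61, 62, 63} × {μ, ξ} = {(61,μ), (61,ξ), (62,μ), (62,ξ), (63,μ), (63,ξ)}
  {61, 62, 63} × {μ, ν, ξ} = {(61,μ), (61,ν), (61,ξ), (62,μ), (62,ν), (62,ξ), (63,μ), (63,ν), (63,ξ)}
These 10 distinct sets form the basis B.
Close under arbitrary unions to get τ_{X×Y}; counting gives |τ_{X×Y}| = 20.


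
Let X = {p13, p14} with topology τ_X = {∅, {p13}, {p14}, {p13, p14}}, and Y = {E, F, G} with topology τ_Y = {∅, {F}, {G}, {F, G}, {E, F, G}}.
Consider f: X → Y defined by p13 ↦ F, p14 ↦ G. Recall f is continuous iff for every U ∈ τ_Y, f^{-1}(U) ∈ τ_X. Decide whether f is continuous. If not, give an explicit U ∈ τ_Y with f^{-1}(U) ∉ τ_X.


f IS continuous.

Compute f^{-1}(U) for each U ∈ τ_Y:
  U = ∅: f^{-1}(U) = ∅ ∈ τ_X ✓.
  U = {F}: f^{-1}(U) = {p13} ∈ τ_X ✓.
  U = {G}: f^{-1}(U) = {p14} ∈ τ_X ✓.
  U = {F, G}: f^{-1}(U) = {p13, p14} ∈ τ_X ✓.
  U = {E, F, G}: f^{-1}(U) = {p13, p14} ∈ τ_X ✓.
Every preimage lies in τ_X, so f IS continuous.
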